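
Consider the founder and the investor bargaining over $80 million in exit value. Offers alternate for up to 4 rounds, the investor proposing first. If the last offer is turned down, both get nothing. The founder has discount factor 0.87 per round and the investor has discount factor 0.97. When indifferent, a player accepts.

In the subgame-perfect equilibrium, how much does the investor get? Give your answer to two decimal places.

19.18

Round 4 (the founder proposes): rejection yields 0 for the investor; the founder offers 0 and keeps 80.
Round 3 (the investor proposes): the founder can get 80 next round, worth 0.87 × 80 = 69.6 now, so the investor offers 69.6, keeping 10.4.
Round 2 (the founder proposes): the investor can get 10.4 next round, worth 0.97 × 10.4 = 10.088 now, so the founder offers 10.088, keeping 69.912.
Round 1 (the investor proposes): the founder can get 69.912 next round, worth 0.87 × 69.912 = 60.82344 now. The investor offers 60.82344 and keeps 80 − 60.82344 = 19.17656.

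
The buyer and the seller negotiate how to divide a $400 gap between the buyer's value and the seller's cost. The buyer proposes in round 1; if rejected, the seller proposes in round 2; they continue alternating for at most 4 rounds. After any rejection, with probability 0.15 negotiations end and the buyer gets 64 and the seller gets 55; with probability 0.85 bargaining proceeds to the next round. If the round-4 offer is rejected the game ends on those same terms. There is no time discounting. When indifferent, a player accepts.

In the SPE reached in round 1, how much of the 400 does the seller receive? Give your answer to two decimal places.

Round 4 (the seller proposes): the buyer gets 64 if talks fail, so the seller offers 64 and keeps 336.
Round 3 (the buyer proposes): rejecting gives the seller an expected 0.85 × 336 + 0.15 × 55 = 293.85; the buyer offers that and keeps 106.15.
Round 2 (the seller proposes): rejecting gives the buyer an expected 0.85 × 106.15 + 0.15 × 64 = 99.8275. The seller offers 99.8275 and keeps 400 − 99.8275 = 300.1725.
Round 1 (the buyer proposes): rejecting gives the seller an expected 0.85 × 300.1725 + 0.15 × 55 = 263.396625, so the buyer offers 263.396625, keeping 136.603375.

263.40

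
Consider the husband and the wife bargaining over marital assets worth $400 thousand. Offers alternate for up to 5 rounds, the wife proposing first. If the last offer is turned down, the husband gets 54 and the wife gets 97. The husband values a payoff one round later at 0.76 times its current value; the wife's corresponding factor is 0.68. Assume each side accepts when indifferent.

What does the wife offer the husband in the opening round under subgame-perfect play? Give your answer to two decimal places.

Round 5 (the wife proposes): the husband gets 54 if talks fail, so the wife offers 54 and keeps 346.
Round 4 (the husband proposes): the wife can get 346 next round, worth 0.68 × 346 = 235.28 now, so the husband offers 235.28, keeping 164.72.
Round 3 (the wife proposes): the husband can get 164.72 next round, worth 0.76 × 164.72 = 125.1872 now; the wife offers that and keeps 274.8128.
Round 2 (the husband proposes): the wife can get 274.8128 next round, worth 0.68 × 274.8128 = 186.872704 now. The husband offers 186.872704 and keeps 400 − 186.872704 = 213.127296.
Round 1 (the wife proposes): the husband can get 213.127296 next round, worth 0.76 × 213.127296 = 161.97674496 now. The wife offers 161.97674496 and keeps 400 − 161.97674496 = 238.02325504.

161.98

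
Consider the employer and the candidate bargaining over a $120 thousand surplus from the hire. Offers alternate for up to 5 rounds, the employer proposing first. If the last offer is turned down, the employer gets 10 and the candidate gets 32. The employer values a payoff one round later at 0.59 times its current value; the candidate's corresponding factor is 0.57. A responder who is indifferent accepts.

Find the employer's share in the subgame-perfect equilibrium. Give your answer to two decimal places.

78.91

Round 5 (the employer proposes): the candidate gets 32 if talks fail, so the employer offers 32 and keeps 88.
Round 4 (the candidate proposes): the employer can get 88 next round, worth 0.59 × 88 = 51.92 now; the candidate offers that and keeps 68.08.
Round 3 (the employer proposes): the candidate can get 68.08 next round, worth 0.57 × 68.08 = 38.8056 now, so the employer offers 38.8056, keeping 81.1944.
Round 2 (the candidate proposes): the employer can get 81.1944 next round, worth 0.59 × 81.1944 = 47.904696 now. The candidate offers 47.904696 and keeps 120 − 47.904696 = 72.095304.
Round 1 (the employer proposes): the candidate can get 72.095304 next round, worth 0.57 × 72.095304 = 41.09432328 now, so the employer offers 41.09432328, keeping 78.90567672.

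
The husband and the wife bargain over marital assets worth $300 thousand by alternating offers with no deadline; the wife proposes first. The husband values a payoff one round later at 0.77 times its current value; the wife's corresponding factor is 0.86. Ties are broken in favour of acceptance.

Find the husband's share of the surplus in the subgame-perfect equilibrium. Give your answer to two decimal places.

Let x be the wife's share when the wife proposes and y be the husband's share when the husband proposes.
The husband accepts iff offered ≥ 0.77·y, so x = 300 − 0.77y. Symmetrically y = 300 − 0.86x.
Substituting: x = 300 − 0.77(300 − 0.86x), giving x(1 − 0.86·0.77) = 300(1 − 0.77).
So x = 300 × 0.23 / 0.3378 ≈ 204.2629, and the husband receives 300 − x ≈ 95.7371.

95.74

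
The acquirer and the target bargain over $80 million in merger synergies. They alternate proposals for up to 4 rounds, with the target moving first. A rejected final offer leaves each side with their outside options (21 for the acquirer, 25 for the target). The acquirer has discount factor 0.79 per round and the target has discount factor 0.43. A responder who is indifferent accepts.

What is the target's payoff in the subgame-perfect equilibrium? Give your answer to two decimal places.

29.22

Round 4 (the acquirer proposes): the target gets 25 if talks fail, so the acquirer offers 25 and keeps 55.
Round 3 (the target proposes): the acquirer can get 55 next round, worth 0.79 × 55 = 43.45 now; the target offers that and keeps 36.55.
Round 2 (the acquirer proposes): the target can get 36.55 next round, worth 0.43 × 36.55 = 15.7165 now, so the acquirer offers 15.7165, keeping 64.2835.
Round 1 (the target proposes): the acquirer can get 64.2835 next round, worth 0.79 × 64.2835 = 50.783965 now. The target offers 50.783965 and keeps 80 − 50.783965 = 29.216035.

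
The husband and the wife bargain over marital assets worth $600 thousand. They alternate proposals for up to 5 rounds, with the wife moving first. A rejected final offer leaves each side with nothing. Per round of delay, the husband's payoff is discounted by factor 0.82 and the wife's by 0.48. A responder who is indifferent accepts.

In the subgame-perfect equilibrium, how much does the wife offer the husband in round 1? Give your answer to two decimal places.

Round 5 (the wife proposes): rejection yields 0 for the husband; the wife offers 0 and keeps 600.
Round 4 (the husband proposes): the wife can get 600 next round, worth 0.48 × 600 = 288 now. The husband offers 288 and keeps 600 − 288 = 312.
Round 3 (the wife proposes): the husband can get 312 next round, worth 0.82 × 312 = 255.84 now. The wife offers 255.84 and keeps 600 − 255.84 = 344.16.
Round 2 (the husband proposes): the wife can get 344.16 next round, worth 0.48 × 344.16 = 165.1968 now; the husband offers that and keeps 434.8032.
Round 1 (the wife proposes): the husband can get 434.8032 next round, worth 0.82 × 434.8032 = 356.538624 now, so the wife offers 356.538624, keeping 243.461376.

356.54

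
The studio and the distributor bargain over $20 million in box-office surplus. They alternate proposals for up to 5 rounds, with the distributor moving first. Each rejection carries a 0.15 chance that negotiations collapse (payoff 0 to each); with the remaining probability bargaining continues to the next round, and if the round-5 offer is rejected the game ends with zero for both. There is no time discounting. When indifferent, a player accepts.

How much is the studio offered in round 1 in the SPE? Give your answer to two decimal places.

Round 5 (the distributor proposes): the studio will accept anything ≥ 0, so the distributor offers 0 and keeps 20.
Round 4 (the studio proposes): rejecting gives the distributor an expected 0.85 × 20 = 17, so the studio offers 17, keeping 3.
Round 3 (the distributor proposes): rejecting gives the studio an expected 0.85 × 3 = 2.55. The distributor offers 2.55 and keeps 20 − 2.55 = 17.45.
Round 2 (the studio proposes): rejecting gives the distributor an expected 0.85 × 17.45 = 14.8325. The studio offers 14.8325 and keeps 20 − 14.8325 = 5.1675.
Round 1 (the distributor proposes): rejecting gives the studio an expected 0.85 × 5.1675 = 4.392375; the distributor offers that and keeps 15.607625.

4.39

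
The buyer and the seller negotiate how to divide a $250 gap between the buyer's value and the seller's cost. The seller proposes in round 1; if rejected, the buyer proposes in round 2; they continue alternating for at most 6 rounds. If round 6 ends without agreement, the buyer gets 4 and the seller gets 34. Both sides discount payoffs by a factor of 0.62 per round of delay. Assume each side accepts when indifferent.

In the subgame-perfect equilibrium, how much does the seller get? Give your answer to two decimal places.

By backward induction:
Round 6 (the buyer proposes): the seller gets 34 if talks fail, so the buyer offers 34 and keeps 216.
Round 5 (the seller proposes): the buyer can get 216 next round, worth 0.62 × 216 = 133.92 now; the seller offers that and keeps 116.08.
Round 4 (the buyer proposes): the seller can get 116.08 next round, worth 0.62 × 116.08 = 71.9696 now; the buyer offers that and keeps 178.0304.
Round 3 (the seller proposes): the buyer can get 178.0304 next round, worth 0.62 × 178.0304 = 110.378848 now, so the seller offers 110.378848, keeping 139.621152.
Round 2 (the buyer proposes): the seller can get 139.621152 next round, worth 0.62 × 139.621152 = 86.56511424 now. The buyer offers 86.56511424 and keeps 250 − 86.56511424 = 163.43488576.
Round 1 (the seller proposes): the buyer can get 163.43488576 next round, worth 0.62 × 163.43488576 = 101.3296291712 now; the seller offers that and keeps 148.6703708288.

148.67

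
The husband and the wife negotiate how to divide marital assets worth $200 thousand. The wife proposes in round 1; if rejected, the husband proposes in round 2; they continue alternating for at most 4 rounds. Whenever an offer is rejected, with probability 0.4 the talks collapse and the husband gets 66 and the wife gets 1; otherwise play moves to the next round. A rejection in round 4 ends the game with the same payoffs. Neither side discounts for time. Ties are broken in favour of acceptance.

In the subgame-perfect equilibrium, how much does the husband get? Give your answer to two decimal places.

126.65

Round 4 (the husband proposes): the wife gets 1 if talks fail, so the husband offers 1 and keeps 199.
Round 3 (the wife proposes): rejecting gives the husband an expected 0.6 × 199 + 0.4 × 66 = 145.8. The wife offers 145.8 and keeps 200 − 145.8 = 54.2.
Round 2 (the husband proposes): rejecting gives the wife an expected 0.6 × 54.2 + 0.4 × 1 = 32.92, so the husband offers 32.92, keeping 167.08.
Round 1 (the wife proposes): rejecting gives the husband an expected 0.6 × 167.08 + 0.4 × 66 = 126.648. The wife offers 126.648 and keeps 200 − 126.648 = 73.352.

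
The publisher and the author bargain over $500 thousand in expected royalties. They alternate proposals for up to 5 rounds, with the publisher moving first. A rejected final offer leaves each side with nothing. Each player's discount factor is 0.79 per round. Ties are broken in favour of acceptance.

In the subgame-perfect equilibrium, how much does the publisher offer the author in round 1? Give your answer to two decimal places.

Work backward from the last round.
Round 5 (the publisher proposes): rejection yields 0 for the author; the publisher offers 0 and keeps 500.
Round 4 (the author proposes): the publisher can get 500 next round, worth 0.79 × 500 = 395 now, so the author offers 395, keeping 105.
Round 3 (the publisher proposes): the author can get 105 next round, worth 0.79 × 105 = 82.95 now; the publisher offers that and keeps 417.05.
Round 2 (the author proposes): the publisher can get 417.05 next round, worth 0.79 × 417.05 = 329.4695 now; the author offers that and keeps 170.5305.
Round 1 (the publisher proposes): the author can get 170.5305 next round, worth 0.79 × 170.5305 = 134.719095 now, so the publisher offers 134.719095, keeping 365.280905.

134.72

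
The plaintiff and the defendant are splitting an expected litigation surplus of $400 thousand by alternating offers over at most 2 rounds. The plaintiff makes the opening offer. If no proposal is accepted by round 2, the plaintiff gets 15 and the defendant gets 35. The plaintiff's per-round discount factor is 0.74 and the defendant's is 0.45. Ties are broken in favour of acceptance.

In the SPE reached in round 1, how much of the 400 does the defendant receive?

Round 2 (the defendant proposes): the plaintiff gets 15 if talks fail, so the defendant offers 15 and keeps 385.
Round 1 (the plaintiff proposes): the defendant can get 385 next round, worth 0.45 × 385 = 173.25 now. The plaintiff offers 173.25 and keeps 400 − 173.25 = 226.75.

173.25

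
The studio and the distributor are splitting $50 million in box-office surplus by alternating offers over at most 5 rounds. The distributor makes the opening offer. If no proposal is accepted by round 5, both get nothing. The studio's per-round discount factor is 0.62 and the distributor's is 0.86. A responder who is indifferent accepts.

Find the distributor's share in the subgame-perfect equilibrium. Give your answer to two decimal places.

43.35

Work backward from the last round.
Round 5 (the distributor proposes): the studio will accept anything ≥ 0, so the distributor offers 0 and keeps 50.
Round 4 (the studio proposes): the distributor can get 50 next round, worth 0.86 × 50 = 43 now, so the studio offers 43, keeping 7.
Round 3 (the distributor proposes): the studio can get 7 next round, worth 0.62 × 7 = 4.34 now. The distributor offers 4.34 and keeps 50 − 4.34 = 45.66.
Round 2 (the studio proposes): the distributor can get 45.66 next round, worth 0.86 × 45.66 = 39.2676 now. The studio offers 39.2676 and keeps 50 − 39.2676 = 10.7324.
Round 1 (the distributor proposes): the studio can get 10.7324 next round, worth 0.62 × 10.7324 = 6.654088 now; the distributor offers that and keeps 43.345912.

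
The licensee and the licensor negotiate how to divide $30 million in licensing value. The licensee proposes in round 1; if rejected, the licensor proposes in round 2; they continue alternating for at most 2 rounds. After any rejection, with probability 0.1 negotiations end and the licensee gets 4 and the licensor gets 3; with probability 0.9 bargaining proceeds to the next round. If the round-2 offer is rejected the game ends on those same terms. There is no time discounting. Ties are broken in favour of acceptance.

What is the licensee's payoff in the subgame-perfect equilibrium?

By backward induction:
Round 2 (the licensor proposes): the licensee gets 4 if talks fail, so the licensor offers 4 and keeps 26.
Round 1 (the licensee proposes): rejecting gives the licensor an expected 0.9 × 26 + 0.1 × 3 = 23.7. The licensee offers 23.7 and keeps 30 − 23.7 = 6.3.

6.3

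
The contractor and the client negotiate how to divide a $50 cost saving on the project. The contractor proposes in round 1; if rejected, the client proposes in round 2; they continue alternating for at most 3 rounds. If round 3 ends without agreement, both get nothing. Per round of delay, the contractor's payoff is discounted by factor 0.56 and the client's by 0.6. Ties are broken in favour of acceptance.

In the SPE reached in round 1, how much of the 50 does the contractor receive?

Round 3 (the contractor proposes): the client will accept anything ≥ 0, so the contractor offers 0 and keeps 50.
Round 2 (the client proposes): the contractor can get 50 next round, worth 0.56 × 50 = 28 now. The client offers 28 and keeps 50 − 28 = 22.
Round 1 (the contractor proposes): the client can get 22 next round, worth 0.6 × 22 = 13.2 now; the contractor offers that and keeps 36.8.

36.8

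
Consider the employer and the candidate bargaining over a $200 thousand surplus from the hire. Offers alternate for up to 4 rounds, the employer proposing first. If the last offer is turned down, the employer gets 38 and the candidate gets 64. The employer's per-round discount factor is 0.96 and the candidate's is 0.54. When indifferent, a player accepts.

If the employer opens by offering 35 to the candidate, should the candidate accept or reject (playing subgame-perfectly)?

Reject

Round 4 (the candidate proposes): the employer gets 38 if talks fail, so the candidate offers 38 and keeps 162.
Round 3 (the employer proposes): the candidate can get 162 next round, worth 0.54 × 162 = 87.48 now, so the employer offers 87.48, keeping 112.52.
Round 2 (the candidate proposes): the employer can get 112.52 next round, worth 0.96 × 112.52 = 108.0192 now, so the candidate offers 108.0192, keeping 91.9808.
So by rejecting in round 1, the candidate gets 91.9808 next round, worth 0.54 × 91.9808 = 49.669632 now.
Offer 35 < 49.669632, so the candidate rejects.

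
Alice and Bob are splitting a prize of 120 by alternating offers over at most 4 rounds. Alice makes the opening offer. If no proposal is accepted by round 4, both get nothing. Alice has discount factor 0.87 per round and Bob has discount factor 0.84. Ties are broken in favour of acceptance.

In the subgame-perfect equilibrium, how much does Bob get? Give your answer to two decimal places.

86.77

Round 4 (Bob proposes): rejection yields 0 for Alice; Bob offers 0 and keeps 120.
Round 3 (Alice proposes): Bob can get 120 next round, worth 0.84 × 120 = 100.8 now. Alice offers 100.8 and keeps 120 − 100.8 = 19.2.
Round 2 (Bob proposes): Alice can get 19.2 next round, worth 0.87 × 19.2 = 16.704 now; Bob offers that and keeps 103.296.
Round 1 (Alice proposes): Bob can get 103.296 next round, worth 0.84 × 103.296 = 86.76864 now, so Alice offers 86.76864, keeping 33.23136.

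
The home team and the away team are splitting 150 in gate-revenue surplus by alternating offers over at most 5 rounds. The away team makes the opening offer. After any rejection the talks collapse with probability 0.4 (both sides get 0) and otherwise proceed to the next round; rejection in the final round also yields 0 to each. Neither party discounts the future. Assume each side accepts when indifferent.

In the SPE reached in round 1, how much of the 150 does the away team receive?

Round 5 (the away team proposes): rejection yields 0 for the home team; the away team offers 0 and keeps 150.
Round 4 (the home team proposes): rejecting gives the away team an expected 0.6 × 150 = 90, so the home team offers 90, keeping 60.
Round 3 (the away team proposes): rejecting gives the home team an expected 0.6 × 60 = 36, so the away team offers 36, keeping 114.
Round 2 (the home team proposes): rejecting gives the away team an expected 0.6 × 114 = 68.4; the home team offers that and keeps 81.6.
Round 1 (the away team proposes): rejecting gives the home team an expected 0.6 × 81.6 = 48.96, so the away team offers 48.96, keeping 101.04.

101.04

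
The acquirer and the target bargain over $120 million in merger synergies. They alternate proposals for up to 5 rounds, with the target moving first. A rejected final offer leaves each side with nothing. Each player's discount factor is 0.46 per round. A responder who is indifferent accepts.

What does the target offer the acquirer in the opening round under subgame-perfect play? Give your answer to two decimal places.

Round 5 (the target proposes): the acquirer will accept anything ≥ 0, so the target offers 0 and keeps 120.
Round 4 (the acquirer proposes): the target can get 120 next round, worth 0.46 × 120 = 55.2 now; the acquirer offers that and keeps 64.8.
Round 3 (the target proposes): the acquirer can get 64.8 next round, worth 0.46 × 64.8 = 29.808 now; the target offers that and keeps 90.192.
Round 2 (the acquirer proposes): the target can get 90.192 next round, worth 0.46 × 90.192 = 41.48832 now; the acquirer offers that and keeps 78.51168.
Round 1 (the target proposes): the acquirer can get 78.51168 next round, worth 0.46 × 78.51168 = 36.1153728 now, so the target offers 36.1153728, keeping 83.8846272.

36.12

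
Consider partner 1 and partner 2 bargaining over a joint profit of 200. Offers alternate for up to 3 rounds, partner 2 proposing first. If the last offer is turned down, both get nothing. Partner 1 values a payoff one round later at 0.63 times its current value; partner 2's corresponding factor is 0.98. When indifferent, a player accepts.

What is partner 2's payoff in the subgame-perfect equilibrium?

By backward induction:
Round 3 (partner 2 proposes): partner 1 will accept anything ≥ 0, so partner 2 offers 0 and keeps 200.
Round 2 (partner 1 proposes): partner 2 can get 200 next round, worth 0.98 × 200 = 196 now. Partner 1 offers 196 and keeps 200 − 196 = 4.
Round 1 (partner 2 proposes): partner 1 can get 4 next round, worth 0.63 × 4 = 2.52 now. Partner 2 offers 2.52 and keeps 200 − 2.52 = 197.48.

197.48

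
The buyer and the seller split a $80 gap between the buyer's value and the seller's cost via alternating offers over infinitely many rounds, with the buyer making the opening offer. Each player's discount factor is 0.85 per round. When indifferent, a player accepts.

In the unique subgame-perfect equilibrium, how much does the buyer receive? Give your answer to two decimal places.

In a stationary SPE each proposer offers the other exactly their discounted continuation value.
If the buyer keeps x when proposing and the seller keeps y when proposing, then x = 80 − 0.85y and y = 80 − 0.85x.
Solving: x = 80(1 − 0.85) / (1 − 0.85·0.85) = 12 / 0.2775 ≈ 43.2432.
The seller gets 80 − 43.2432 ≈ 36.7568.

43.24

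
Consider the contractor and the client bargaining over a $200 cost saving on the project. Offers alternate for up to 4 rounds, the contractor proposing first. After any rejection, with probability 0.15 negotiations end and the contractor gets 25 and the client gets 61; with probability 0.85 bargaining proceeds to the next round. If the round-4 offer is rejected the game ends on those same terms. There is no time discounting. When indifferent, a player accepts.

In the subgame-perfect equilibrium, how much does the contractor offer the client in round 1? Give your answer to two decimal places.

Round 4 (the client proposes): the contractor gets 25 if talks fail, so the client offers 25 and keeps 175.
Round 3 (the contractor proposes): rejecting gives the client an expected 0.85 × 175 + 0.15 × 61 = 157.9; the contractor offers that and keeps 42.1.
Round 2 (the client proposes): rejecting gives the contractor an expected 0.85 × 42.1 + 0.15 × 25 = 39.535; the client offers that and keeps 160.465.
Round 1 (the contractor proposes): rejecting gives the client an expected 0.85 × 160.465 + 0.15 × 61 = 145.54525. The contractor offers 145.54525 and keeps 200 − 145.54525 = 54.45475.

145.55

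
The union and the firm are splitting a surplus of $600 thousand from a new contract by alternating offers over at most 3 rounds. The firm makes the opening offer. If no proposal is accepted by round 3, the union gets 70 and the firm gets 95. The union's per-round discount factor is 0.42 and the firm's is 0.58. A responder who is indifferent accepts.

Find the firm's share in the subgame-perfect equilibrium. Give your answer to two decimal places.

477.11

Round 3 (the firm proposes): the union gets 70 if talks fail, so the firm offers 70 and keeps 530.
Round 2 (the union proposes): the firm can get 530 next round, worth 0.58 × 530 = 307.4 now, so the union offers 307.4, keeping 292.6.
Round 1 (the firm proposes): the union can get 292.6 next round, worth 0.42 × 292.6 = 122.892 now. The firm offers 122.892 and keeps 600 − 122.892 = 477.108.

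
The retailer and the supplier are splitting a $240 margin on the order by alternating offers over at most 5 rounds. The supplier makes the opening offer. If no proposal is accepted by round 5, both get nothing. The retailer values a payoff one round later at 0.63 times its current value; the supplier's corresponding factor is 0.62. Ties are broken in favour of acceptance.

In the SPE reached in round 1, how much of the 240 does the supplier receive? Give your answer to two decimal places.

Round 5 (the supplier proposes): the retailer will accept anything ≥ 0, so the supplier offers 0 and keeps 240.
Round 4 (the retailer proposes): the supplier can get 240 next round, worth 0.62 × 240 = 148.8 now; the retailer offers that and keeps 91.2.
Round 3 (the supplier proposes): the retailer can get 91.2 next round, worth 0.63 × 91.2 = 57.456 now. The supplier offers 57.456 and keeps 240 − 57.456 = 182.544.
Round 2 (the retailer proposes): the supplier can get 182.544 next round, worth 0.62 × 182.544 = 113.17728 now. The retailer offers 113.17728 and keeps 240 − 113.17728 = 126.82272.
Round 1 (the supplier proposes): the retailer can get 126.82272 next round, worth 0.63 × 126.82272 = 79.8983136 now; the supplier offers that and keeps 160.1016864.

160.10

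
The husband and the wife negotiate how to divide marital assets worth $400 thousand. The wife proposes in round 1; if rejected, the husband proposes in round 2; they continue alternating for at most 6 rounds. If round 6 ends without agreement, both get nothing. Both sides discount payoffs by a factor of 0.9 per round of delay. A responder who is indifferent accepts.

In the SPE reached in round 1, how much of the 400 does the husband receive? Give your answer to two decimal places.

301.36

Work backward from the last round.
Round 6 (the husband proposes): the wife will accept anything ≥ 0, so the husband offers 0 and keeps 400.
Round 5 (the wife proposes): the husband can get 400 next round, worth 0.9 × 400 = 360 now; the wife offers that and keeps 40.
Round 4 (the husband proposes): the wife can get 40 next round, worth 0.9 × 40 = 36 now; the husband offers that and keeps 364.
Round 3 (the wife proposes): the husband can get 364 next round, worth 0.9 × 364 = 327.6 now. The wife offers 327.6 and keeps 400 − 327.6 = 72.4.
Round 2 (the husband proposes): the wife can get 72.4 next round, worth 0.9 × 72.4 = 65.16 now; the husband offers that and keeps 334.84.
Round 1 (the wife proposes): the husband can get 334.84 next round, worth 0.9 × 334.84 = 301.356 now; the wife offers that and keeps 98.644.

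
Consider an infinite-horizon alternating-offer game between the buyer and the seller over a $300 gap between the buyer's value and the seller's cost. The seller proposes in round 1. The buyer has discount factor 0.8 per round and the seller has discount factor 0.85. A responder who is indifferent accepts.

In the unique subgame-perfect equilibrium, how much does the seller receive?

In a stationary SPE each proposer offers the other exactly their discounted continuation value.
If the seller keeps x when proposing and the buyer keeps y when proposing, then x = 300 − 0.8y and y = 300 − 0.85x.
Solving: x = 300(1 − 0.8) / (1 − 0.85·0.8) = 60 / 0.32 = 187.5.
The buyer gets 300 − 187.5 = 112.5.

187.5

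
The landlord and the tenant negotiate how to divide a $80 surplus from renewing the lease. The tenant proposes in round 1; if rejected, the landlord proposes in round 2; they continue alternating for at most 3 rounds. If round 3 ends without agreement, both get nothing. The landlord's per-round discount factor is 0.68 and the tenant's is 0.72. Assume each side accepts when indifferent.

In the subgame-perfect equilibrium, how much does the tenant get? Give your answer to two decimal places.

64.77

Round 3 (the tenant proposes): the landlord will accept anything ≥ 0, so the tenant offers 0 and keeps 80.
Round 2 (the landlord proposes): the tenant can get 80 next round, worth 0.72 × 80 = 57.6 now; the landlord offers that and keeps 22.4.
Round 1 (the tenant proposes): the landlord can get 22.4 next round, worth 0.68 × 22.4 = 15.232 now. The tenant offers 15.232 and keeps 80 − 15.232 = 64.768.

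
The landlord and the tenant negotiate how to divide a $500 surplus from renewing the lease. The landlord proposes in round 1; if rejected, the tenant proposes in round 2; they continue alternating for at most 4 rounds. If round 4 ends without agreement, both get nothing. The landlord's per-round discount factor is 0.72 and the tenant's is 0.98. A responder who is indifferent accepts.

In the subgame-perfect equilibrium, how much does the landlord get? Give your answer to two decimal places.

Round 4 (the tenant proposes): the landlord will accept anything ≥ 0, so the tenant offers 0 and keeps 500.
Round 3 (the landlord proposes): the tenant can get 500 next round, worth 0.98 × 500 = 490 now. The landlord offers 490 and keeps 500 − 490 = 10.
Round 2 (the tenant proposes): the landlord can get 10 next round, worth 0.72 × 10 = 7.2 now. The tenant offers 7.2 and keeps 500 − 7.2 = 492.8.
Round 1 (the landlord proposes): the tenant can get 492.8 next round, worth 0.98 × 492.8 = 482.944 now, so the landlord offers 482.944, keeping 17.056.

17.06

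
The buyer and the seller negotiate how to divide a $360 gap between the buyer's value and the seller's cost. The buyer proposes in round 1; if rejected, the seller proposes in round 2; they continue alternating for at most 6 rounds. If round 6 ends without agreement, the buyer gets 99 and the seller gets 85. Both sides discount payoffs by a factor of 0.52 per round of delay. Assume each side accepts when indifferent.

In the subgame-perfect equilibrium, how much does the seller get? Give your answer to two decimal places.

Work backward from the last round.
Round 6 (the seller proposes): the buyer gets 99 if talks fail, so the seller offers 99 and keeps 261.
Round 5 (the buyer proposes): the seller can get 261 next round, worth 0.52 × 261 = 135.72 now; the buyer offers that and keeps 224.28.
Round 4 (the seller proposes): the buyer can get 224.28 next round, worth 0.52 × 224.28 = 116.6256 now; the seller offers that and keeps 243.3744.
Round 3 (the buyer proposes): the seller can get 243.3744 next round, worth 0.52 × 243.3744 = 126.554688 now. The buyer offers 126.554688 and keeps 360 − 126.554688 = 233.445312.
Round 2 (the seller proposes): the buyer can get 233.445312 next round, worth 0.52 × 233.445312 = 121.39156224 now; the seller offers that and keeps 238.60843776.
Round 1 (the buyer proposes): the seller can get 238.60843776 next round, worth 0.52 × 238.60843776 = 124.0763876352 now. The buyer offers 124.0763876352 and keeps 360 − 124.0763876352 = 235.9236123648.

124.08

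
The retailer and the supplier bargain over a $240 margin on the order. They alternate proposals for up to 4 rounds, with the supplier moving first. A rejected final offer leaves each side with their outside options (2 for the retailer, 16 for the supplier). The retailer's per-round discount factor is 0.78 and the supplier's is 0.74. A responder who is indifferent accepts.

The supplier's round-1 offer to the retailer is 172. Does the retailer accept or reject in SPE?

Accept

Round 4 (the retailer proposes): the supplier gets 16 if talks fail, so the retailer offers 16 and keeps 224.
Round 3 (the supplier proposes): the retailer can get 224 next round, worth 0.78 × 224 = 174.72 now; the supplier offers that and keeps 65.28.
Round 2 (the retailer proposes): the supplier can get 65.28 next round, worth 0.74 × 65.28 = 48.3072 now, so the retailer offers 48.3072, keeping 191.6928.
So by rejecting in round 1, the retailer gets 191.6928 next round, worth 0.78 × 191.6928 = 149.520384 now.
Offer 172 ≥ 149.520384, so the retailer accepts.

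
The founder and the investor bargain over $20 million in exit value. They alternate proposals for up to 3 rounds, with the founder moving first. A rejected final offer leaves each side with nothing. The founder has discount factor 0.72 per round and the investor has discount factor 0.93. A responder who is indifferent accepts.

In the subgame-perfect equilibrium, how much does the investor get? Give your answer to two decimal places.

5.21

Round 3 (the founder proposes): rejection yields 0 for the investor; the founder offers 0 and keeps 20.
Round 2 (the investor proposes): the founder can get 20 next round, worth 0.72 × 20 = 14.4 now. The investor offers 14.4 and keeps 20 − 14.4 = 5.6.
Round 1 (the founder proposes): the investor can get 5.6 next round, worth 0.93 × 5.6 = 5.208 now, so the founder offers 5.208, keeping 14.792.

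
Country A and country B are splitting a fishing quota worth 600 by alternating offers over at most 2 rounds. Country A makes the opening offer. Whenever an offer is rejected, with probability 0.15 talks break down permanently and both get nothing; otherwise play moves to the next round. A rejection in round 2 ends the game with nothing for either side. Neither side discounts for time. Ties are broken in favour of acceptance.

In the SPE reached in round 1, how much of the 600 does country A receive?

90

Round 2 (country B proposes): rejection yields 0 for country A; country B offers 0 and keeps 600.
Round 1 (country A proposes): rejecting gives country B an expected 0.85 × 600 = 510, so country A offers 510, keeping 90.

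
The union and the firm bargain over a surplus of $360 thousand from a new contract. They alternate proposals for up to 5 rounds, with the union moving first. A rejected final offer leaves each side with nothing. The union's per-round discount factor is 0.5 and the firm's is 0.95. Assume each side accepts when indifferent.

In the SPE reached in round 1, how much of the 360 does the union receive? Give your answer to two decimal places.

By backward induction:
Round 5 (the union proposes): rejection yields 0 for the firm; the union offers 0 and keeps 360.
Round 4 (the firm proposes): the union can get 360 next round, worth 0.5 × 360 = 180 now; the firm offers that and keeps 180.
Round 3 (the union proposes): the firm can get 180 next round, worth 0.95 × 180 = 171 now. The union offers 171 and keeps 360 − 171 = 189.
Round 2 (the firm proposes): the union can get 189 next round, worth 0.5 × 189 = 94.5 now; the firm offers that and keeps 265.5.
Round 1 (the union proposes): the firm can get 265.5 next round, worth 0.95 × 265.5 = 252.225 now; the union offers that and keeps 107.775.

107.78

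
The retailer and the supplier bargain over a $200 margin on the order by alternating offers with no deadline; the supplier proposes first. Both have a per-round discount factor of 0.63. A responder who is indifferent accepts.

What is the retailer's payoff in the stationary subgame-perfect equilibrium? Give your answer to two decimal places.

77.30

In a stationary SPE each proposer offers the other exactly their discounted continuation value.
If the supplier keeps x when proposing and the retailer keeps y when proposing, then x = 200 − 0.63y and y = 200 − 0.63x.
Solving: x = 200(1 − 0.63) / (1 − 0.63·0.63) = 74 / 0.6031 ≈ 122.6994.
The retailer gets 200 − 122.6994 ≈ 77.3006.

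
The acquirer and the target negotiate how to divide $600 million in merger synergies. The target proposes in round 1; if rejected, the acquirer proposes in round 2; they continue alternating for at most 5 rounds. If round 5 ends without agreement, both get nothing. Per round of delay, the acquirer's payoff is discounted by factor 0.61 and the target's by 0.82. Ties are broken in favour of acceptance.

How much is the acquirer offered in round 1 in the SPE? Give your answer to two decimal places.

Work backward from the last round.
Round 5 (the target proposes): the acquirer will accept anything ≥ 0, so the target offers 0 and keeps 600.
Round 4 (the acquirer proposes): the target can get 600 next round, worth 0.82 × 600 = 492 now. The acquirer offers 492 and keeps 600 − 492 = 108.
Round 3 (the target proposes): the acquirer can get 108 next round, worth 0.61 × 108 = 65.88 now, so the target offers 65.88, keeping 534.12.
Round 2 (the acquirer proposes): the target can get 534.12 next round, worth 0.82 × 534.12 = 437.9784 now; the acquirer offers that and keeps 162.0216.
Round 1 (the target proposes): the acquirer can get 162.0216 next round, worth 0.61 × 162.0216 = 98.833176 now; the target offers that and keeps 501.166824.

98.83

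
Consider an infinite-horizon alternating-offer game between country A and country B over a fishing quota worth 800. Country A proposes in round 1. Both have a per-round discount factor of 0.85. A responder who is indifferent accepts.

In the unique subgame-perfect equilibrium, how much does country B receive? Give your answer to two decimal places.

When country A proposes, country B accepts any offer worth at least 0.85 times what country B would get by proposing next round; and vice versa.
This gives x = 800 − 0.85y and y = 800 − 0.85x, where x and y are each side's share when it proposes.
Hence (1 − 0.85·0.85)x = 800(1 − 0.85), i.e. 0.2775·x = 120.
x ≈ 432.4324; country B's share is 800 − x ≈ 367.5676.

367.57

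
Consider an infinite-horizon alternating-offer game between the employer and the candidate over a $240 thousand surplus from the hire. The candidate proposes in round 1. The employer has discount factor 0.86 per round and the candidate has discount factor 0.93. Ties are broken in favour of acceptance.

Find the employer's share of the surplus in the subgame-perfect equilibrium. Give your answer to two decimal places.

In a stationary SPE each proposer offers the other exactly their discounted continuation value.
If the candidate keeps x when proposing and the employer keeps y when proposing, then x = 240 − 0.86y and y = 240 − 0.93x.
Solving: x = 240(1 − 0.86) / (1 − 0.93·0.86) = 33.6 / 0.2002 ≈ 167.8322.
The employer gets 240 − 167.8322 ≈ 72.1678.

72.17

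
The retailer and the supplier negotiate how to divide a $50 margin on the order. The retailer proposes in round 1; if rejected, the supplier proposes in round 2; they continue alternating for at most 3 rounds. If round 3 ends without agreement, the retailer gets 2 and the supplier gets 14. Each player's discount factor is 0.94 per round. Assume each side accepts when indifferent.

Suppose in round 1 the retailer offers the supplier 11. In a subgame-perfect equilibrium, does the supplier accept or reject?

Reject

Round 3 (the retailer proposes): the supplier gets 14 if talks fail, so the retailer offers 14 and keeps 36.
Round 2 (the supplier proposes): the retailer can get 36 next round, worth 0.94 × 36 = 33.84 now; the supplier offers that and keeps 16.16.
So by rejecting in round 1, the supplier gets 16.16 next round, worth 0.94 × 16.16 = 15.1904 now.
Offer 11 < 15.1904, so the supplier rejects.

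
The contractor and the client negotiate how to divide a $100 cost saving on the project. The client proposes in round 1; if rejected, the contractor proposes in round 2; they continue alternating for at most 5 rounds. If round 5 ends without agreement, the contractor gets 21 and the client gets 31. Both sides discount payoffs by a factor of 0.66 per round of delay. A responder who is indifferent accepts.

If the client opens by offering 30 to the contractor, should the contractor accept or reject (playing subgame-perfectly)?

Work out the contractor's continuation value if the offer is rejected.
Round 5 (the client proposes): the contractor gets 21 if talks fail, so the client offers 21 and keeps 79.
Round 4 (the contractor proposes): the client can get 79 next round, worth 0.66 × 79 = 52.14 now. The contractor offers 52.14 and keeps 100 − 52.14 = 47.86.
Round 3 (the client proposes): the contractor can get 47.86 next round, worth 0.66 × 47.86 = 31.5876 now. The client offers 31.5876 and keeps 100 − 31.5876 = 68.4124.
Round 2 (the contractor proposes): the client can get 68.4124 next round, worth 0.66 × 68.4124 = 45.152184 now, so the contractor offers 45.152184, keeping 54.847816.
So by rejecting in round 1, the contractor gets 54.847816 next round, worth 0.66 × 54.847816 = 36.19955856 now.
Offer 30 < 36.19955856, so the contractor rejects.

Reject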